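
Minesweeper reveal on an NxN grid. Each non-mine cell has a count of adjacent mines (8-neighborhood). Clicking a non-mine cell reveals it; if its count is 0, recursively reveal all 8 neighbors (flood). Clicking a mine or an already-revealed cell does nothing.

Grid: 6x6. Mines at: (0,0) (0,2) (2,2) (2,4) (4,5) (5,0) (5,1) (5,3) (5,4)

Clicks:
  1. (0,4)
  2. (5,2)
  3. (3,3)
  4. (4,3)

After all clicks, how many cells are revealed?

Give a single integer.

Answer: 9

Derivation:
Click 1 (0,4) count=0: revealed 6 new [(0,3) (0,4) (0,5) (1,3) (1,4) (1,5)] -> total=6
Click 2 (5,2) count=2: revealed 1 new [(5,2)] -> total=7
Click 3 (3,3) count=2: revealed 1 new [(3,3)] -> total=8
Click 4 (4,3) count=2: revealed 1 new [(4,3)] -> total=9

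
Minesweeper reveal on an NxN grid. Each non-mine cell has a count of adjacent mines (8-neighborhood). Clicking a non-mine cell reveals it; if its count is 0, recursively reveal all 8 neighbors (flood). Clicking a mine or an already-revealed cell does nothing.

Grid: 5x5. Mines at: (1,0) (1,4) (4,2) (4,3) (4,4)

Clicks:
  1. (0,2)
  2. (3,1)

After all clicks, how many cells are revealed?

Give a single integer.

Click 1 (0,2) count=0: revealed 12 new [(0,1) (0,2) (0,3) (1,1) (1,2) (1,3) (2,1) (2,2) (2,3) (3,1) (3,2) (3,3)] -> total=12
Click 2 (3,1) count=1: revealed 0 new [(none)] -> total=12

Answer: 12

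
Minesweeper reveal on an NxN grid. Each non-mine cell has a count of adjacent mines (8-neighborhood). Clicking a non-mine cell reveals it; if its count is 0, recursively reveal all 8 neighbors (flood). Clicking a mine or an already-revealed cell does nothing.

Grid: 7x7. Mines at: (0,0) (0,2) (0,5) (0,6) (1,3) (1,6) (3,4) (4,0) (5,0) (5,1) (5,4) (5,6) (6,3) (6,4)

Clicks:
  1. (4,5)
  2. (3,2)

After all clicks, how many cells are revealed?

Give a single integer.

Answer: 15

Derivation:
Click 1 (4,5) count=3: revealed 1 new [(4,5)] -> total=1
Click 2 (3,2) count=0: revealed 14 new [(1,0) (1,1) (1,2) (2,0) (2,1) (2,2) (2,3) (3,0) (3,1) (3,2) (3,3) (4,1) (4,2) (4,3)] -> total=15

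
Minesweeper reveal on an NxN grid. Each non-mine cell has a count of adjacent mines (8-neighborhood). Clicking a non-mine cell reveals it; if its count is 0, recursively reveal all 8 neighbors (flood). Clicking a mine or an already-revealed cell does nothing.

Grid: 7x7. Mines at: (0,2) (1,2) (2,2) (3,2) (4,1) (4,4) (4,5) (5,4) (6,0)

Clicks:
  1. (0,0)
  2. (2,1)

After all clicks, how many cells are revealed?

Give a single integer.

Click 1 (0,0) count=0: revealed 8 new [(0,0) (0,1) (1,0) (1,1) (2,0) (2,1) (3,0) (3,1)] -> total=8
Click 2 (2,1) count=3: revealed 0 new [(none)] -> total=8

Answer: 8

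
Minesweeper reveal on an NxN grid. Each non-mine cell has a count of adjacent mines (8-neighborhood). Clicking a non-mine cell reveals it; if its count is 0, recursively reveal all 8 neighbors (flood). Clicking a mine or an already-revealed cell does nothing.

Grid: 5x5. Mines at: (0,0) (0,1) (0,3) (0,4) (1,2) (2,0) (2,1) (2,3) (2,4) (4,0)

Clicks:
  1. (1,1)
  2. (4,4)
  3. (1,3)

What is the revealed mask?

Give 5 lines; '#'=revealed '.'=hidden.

Click 1 (1,1) count=5: revealed 1 new [(1,1)] -> total=1
Click 2 (4,4) count=0: revealed 8 new [(3,1) (3,2) (3,3) (3,4) (4,1) (4,2) (4,3) (4,4)] -> total=9
Click 3 (1,3) count=5: revealed 1 new [(1,3)] -> total=10

Answer: .....
.#.#.
.....
.####
.####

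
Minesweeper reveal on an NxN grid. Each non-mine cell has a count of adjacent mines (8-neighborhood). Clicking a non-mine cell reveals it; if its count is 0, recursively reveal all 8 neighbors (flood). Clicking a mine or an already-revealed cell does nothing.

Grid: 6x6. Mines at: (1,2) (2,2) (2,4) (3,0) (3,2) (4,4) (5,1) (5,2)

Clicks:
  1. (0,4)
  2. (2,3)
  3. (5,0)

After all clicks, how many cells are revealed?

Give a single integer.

Click 1 (0,4) count=0: revealed 6 new [(0,3) (0,4) (0,5) (1,3) (1,4) (1,5)] -> total=6
Click 2 (2,3) count=4: revealed 1 new [(2,3)] -> total=7
Click 3 (5,0) count=1: revealed 1 new [(5,0)] -> total=8

Answer: 8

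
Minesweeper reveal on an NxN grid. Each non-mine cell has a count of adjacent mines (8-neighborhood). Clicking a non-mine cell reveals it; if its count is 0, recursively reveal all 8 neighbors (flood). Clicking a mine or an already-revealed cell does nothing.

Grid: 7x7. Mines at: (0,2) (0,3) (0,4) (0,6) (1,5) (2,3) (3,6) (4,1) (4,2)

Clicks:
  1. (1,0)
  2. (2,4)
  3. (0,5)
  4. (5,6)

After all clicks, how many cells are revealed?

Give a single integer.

Click 1 (1,0) count=0: revealed 11 new [(0,0) (0,1) (1,0) (1,1) (1,2) (2,0) (2,1) (2,2) (3,0) (3,1) (3,2)] -> total=11
Click 2 (2,4) count=2: revealed 1 new [(2,4)] -> total=12
Click 3 (0,5) count=3: revealed 1 new [(0,5)] -> total=13
Click 4 (5,6) count=0: revealed 21 new [(3,3) (3,4) (3,5) (4,3) (4,4) (4,5) (4,6) (5,0) (5,1) (5,2) (5,3) (5,4) (5,5) (5,6) (6,0) (6,1) (6,2) (6,3) (6,4) (6,5) (6,6)] -> total=34

Answer: 34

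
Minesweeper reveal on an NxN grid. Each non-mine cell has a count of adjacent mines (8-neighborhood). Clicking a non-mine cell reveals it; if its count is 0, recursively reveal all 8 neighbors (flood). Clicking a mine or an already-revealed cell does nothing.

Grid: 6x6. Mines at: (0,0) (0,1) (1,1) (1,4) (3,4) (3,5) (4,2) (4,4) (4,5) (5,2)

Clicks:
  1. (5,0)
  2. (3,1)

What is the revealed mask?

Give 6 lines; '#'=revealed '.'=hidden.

Answer: ......
......
##....
##....
##....
##....

Derivation:
Click 1 (5,0) count=0: revealed 8 new [(2,0) (2,1) (3,0) (3,1) (4,0) (4,1) (5,0) (5,1)] -> total=8
Click 2 (3,1) count=1: revealed 0 new [(none)] -> total=8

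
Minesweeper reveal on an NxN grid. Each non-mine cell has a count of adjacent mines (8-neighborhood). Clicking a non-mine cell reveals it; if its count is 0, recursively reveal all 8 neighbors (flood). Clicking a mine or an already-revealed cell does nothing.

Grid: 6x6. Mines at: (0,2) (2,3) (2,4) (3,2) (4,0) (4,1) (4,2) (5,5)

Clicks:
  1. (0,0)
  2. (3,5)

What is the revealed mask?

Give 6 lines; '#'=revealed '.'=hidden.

Answer: ##....
##....
##....
##...#
......
......

Derivation:
Click 1 (0,0) count=0: revealed 8 new [(0,0) (0,1) (1,0) (1,1) (2,0) (2,1) (3,0) (3,1)] -> total=8
Click 2 (3,5) count=1: revealed 1 new [(3,5)] -> total=9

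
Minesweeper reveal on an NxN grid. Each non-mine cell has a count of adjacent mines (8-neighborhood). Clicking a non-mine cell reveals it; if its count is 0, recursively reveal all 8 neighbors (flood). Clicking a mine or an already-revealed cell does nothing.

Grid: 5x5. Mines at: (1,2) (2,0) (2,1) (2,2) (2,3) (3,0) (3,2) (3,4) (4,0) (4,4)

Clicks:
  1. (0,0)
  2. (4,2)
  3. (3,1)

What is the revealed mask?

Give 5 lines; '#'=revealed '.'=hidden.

Answer: ##...
##...
.....
.#...
..#..

Derivation:
Click 1 (0,0) count=0: revealed 4 new [(0,0) (0,1) (1,0) (1,1)] -> total=4
Click 2 (4,2) count=1: revealed 1 new [(4,2)] -> total=5
Click 3 (3,1) count=6: revealed 1 new [(3,1)] -> total=6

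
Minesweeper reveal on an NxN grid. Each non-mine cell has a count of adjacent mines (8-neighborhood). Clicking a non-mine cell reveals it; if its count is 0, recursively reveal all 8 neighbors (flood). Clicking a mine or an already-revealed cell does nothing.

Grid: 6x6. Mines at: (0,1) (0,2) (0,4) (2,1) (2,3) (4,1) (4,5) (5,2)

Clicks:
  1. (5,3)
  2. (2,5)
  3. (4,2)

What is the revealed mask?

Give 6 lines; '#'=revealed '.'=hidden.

Answer: ......
....##
....##
....##
..#...
...#..

Derivation:
Click 1 (5,3) count=1: revealed 1 new [(5,3)] -> total=1
Click 2 (2,5) count=0: revealed 6 new [(1,4) (1,5) (2,4) (2,5) (3,4) (3,5)] -> total=7
Click 3 (4,2) count=2: revealed 1 new [(4,2)] -> total=8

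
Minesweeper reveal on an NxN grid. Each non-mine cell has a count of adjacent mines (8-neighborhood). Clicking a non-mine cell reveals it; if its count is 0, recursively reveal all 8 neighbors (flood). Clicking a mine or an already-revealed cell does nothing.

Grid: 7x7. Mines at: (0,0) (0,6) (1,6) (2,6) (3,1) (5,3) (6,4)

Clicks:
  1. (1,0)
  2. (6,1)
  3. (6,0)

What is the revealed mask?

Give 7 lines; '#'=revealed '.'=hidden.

Click 1 (1,0) count=1: revealed 1 new [(1,0)] -> total=1
Click 2 (6,1) count=0: revealed 9 new [(4,0) (4,1) (4,2) (5,0) (5,1) (5,2) (6,0) (6,1) (6,2)] -> total=10
Click 3 (6,0) count=0: revealed 0 new [(none)] -> total=10

Answer: .......
#......
.......
.......
###....
###....
###....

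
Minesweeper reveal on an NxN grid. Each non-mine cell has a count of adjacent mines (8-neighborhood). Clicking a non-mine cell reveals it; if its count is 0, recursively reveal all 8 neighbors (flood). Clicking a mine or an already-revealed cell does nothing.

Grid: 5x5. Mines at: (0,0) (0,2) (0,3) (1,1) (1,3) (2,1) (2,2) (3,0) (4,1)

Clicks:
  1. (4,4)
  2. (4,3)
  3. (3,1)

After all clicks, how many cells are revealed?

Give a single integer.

Click 1 (4,4) count=0: revealed 8 new [(2,3) (2,4) (3,2) (3,3) (3,4) (4,2) (4,3) (4,4)] -> total=8
Click 2 (4,3) count=0: revealed 0 new [(none)] -> total=8
Click 3 (3,1) count=4: revealed 1 new [(3,1)] -> total=9

Answer: 9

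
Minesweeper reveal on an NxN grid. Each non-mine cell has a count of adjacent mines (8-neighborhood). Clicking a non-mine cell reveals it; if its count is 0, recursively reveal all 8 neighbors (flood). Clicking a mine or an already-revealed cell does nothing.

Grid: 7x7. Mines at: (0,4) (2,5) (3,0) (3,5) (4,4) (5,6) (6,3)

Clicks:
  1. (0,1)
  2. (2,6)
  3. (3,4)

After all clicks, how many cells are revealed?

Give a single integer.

Answer: 30

Derivation:
Click 1 (0,1) count=0: revealed 29 new [(0,0) (0,1) (0,2) (0,3) (1,0) (1,1) (1,2) (1,3) (1,4) (2,0) (2,1) (2,2) (2,3) (2,4) (3,1) (3,2) (3,3) (3,4) (4,0) (4,1) (4,2) (4,3) (5,0) (5,1) (5,2) (5,3) (6,0) (6,1) (6,2)] -> total=29
Click 2 (2,6) count=2: revealed 1 new [(2,6)] -> total=30
Click 3 (3,4) count=3: revealed 0 new [(none)] -> total=30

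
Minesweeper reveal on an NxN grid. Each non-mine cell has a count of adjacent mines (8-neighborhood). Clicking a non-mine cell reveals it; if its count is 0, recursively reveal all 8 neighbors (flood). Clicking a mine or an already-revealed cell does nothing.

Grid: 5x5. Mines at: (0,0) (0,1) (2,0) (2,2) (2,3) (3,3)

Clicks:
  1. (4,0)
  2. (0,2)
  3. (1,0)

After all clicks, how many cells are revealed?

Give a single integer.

Click 1 (4,0) count=0: revealed 6 new [(3,0) (3,1) (3,2) (4,0) (4,1) (4,2)] -> total=6
Click 2 (0,2) count=1: revealed 1 new [(0,2)] -> total=7
Click 3 (1,0) count=3: revealed 1 new [(1,0)] -> total=8

Answer: 8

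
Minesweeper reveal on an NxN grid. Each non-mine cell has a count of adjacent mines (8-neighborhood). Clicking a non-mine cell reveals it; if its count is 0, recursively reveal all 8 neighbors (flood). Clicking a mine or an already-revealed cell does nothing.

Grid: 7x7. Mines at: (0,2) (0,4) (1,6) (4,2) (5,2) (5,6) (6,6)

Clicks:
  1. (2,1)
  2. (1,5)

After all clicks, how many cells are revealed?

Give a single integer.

Click 1 (2,1) count=0: revealed 38 new [(0,0) (0,1) (1,0) (1,1) (1,2) (1,3) (1,4) (1,5) (2,0) (2,1) (2,2) (2,3) (2,4) (2,5) (2,6) (3,0) (3,1) (3,2) (3,3) (3,4) (3,5) (3,6) (4,0) (4,1) (4,3) (4,4) (4,5) (4,6) (5,0) (5,1) (5,3) (5,4) (5,5) (6,0) (6,1) (6,3) (6,4) (6,5)] -> total=38
Click 2 (1,5) count=2: revealed 0 new [(none)] -> total=38

Answer: 38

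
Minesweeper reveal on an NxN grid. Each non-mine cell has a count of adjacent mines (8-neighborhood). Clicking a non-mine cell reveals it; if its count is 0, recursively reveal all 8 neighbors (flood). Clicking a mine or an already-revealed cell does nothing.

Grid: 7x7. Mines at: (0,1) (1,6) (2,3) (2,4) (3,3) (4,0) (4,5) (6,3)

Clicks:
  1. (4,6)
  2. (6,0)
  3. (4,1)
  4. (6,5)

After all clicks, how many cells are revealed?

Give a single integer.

Click 1 (4,6) count=1: revealed 1 new [(4,6)] -> total=1
Click 2 (6,0) count=0: revealed 6 new [(5,0) (5,1) (5,2) (6,0) (6,1) (6,2)] -> total=7
Click 3 (4,1) count=1: revealed 1 new [(4,1)] -> total=8
Click 4 (6,5) count=0: revealed 6 new [(5,4) (5,5) (5,6) (6,4) (6,5) (6,6)] -> total=14

Answer: 14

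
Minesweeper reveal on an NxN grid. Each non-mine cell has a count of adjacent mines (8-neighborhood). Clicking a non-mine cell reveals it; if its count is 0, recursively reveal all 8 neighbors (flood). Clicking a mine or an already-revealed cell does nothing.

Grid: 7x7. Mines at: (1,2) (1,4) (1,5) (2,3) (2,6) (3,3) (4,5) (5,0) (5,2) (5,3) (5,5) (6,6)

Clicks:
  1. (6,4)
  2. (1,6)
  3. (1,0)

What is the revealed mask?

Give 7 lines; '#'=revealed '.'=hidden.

Click 1 (6,4) count=2: revealed 1 new [(6,4)] -> total=1
Click 2 (1,6) count=2: revealed 1 new [(1,6)] -> total=2
Click 3 (1,0) count=0: revealed 13 new [(0,0) (0,1) (1,0) (1,1) (2,0) (2,1) (2,2) (3,0) (3,1) (3,2) (4,0) (4,1) (4,2)] -> total=15

Answer: ##.....
##....#
###....
###....
###....
.......
....#..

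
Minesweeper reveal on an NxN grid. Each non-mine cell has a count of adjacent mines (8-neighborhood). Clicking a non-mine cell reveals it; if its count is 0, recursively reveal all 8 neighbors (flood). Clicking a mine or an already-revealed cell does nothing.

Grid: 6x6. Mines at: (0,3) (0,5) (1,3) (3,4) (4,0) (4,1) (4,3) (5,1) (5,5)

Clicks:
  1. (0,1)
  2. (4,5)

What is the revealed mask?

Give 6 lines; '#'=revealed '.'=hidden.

Click 1 (0,1) count=0: revealed 12 new [(0,0) (0,1) (0,2) (1,0) (1,1) (1,2) (2,0) (2,1) (2,2) (3,0) (3,1) (3,2)] -> total=12
Click 2 (4,5) count=2: revealed 1 new [(4,5)] -> total=13

Answer: ###...
###...
###...
###...
.....#
......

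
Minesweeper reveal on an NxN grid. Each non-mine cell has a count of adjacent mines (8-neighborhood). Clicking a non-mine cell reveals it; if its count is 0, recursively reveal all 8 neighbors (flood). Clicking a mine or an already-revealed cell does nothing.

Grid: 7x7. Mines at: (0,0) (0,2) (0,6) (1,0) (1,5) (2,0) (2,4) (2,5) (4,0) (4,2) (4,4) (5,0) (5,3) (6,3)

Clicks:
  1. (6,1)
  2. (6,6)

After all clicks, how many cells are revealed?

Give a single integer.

Click 1 (6,1) count=1: revealed 1 new [(6,1)] -> total=1
Click 2 (6,6) count=0: revealed 10 new [(3,5) (3,6) (4,5) (4,6) (5,4) (5,5) (5,6) (6,4) (6,5) (6,6)] -> total=11

Answer: 11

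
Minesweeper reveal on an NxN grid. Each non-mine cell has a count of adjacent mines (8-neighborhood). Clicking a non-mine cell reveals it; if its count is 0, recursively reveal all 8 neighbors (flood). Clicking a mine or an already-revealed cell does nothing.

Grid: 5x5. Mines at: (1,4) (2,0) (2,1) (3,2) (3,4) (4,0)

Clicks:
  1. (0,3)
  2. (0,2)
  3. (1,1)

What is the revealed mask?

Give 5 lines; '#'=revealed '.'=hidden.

Click 1 (0,3) count=1: revealed 1 new [(0,3)] -> total=1
Click 2 (0,2) count=0: revealed 7 new [(0,0) (0,1) (0,2) (1,0) (1,1) (1,2) (1,3)] -> total=8
Click 3 (1,1) count=2: revealed 0 new [(none)] -> total=8

Answer: ####.
####.
.....
.....
.....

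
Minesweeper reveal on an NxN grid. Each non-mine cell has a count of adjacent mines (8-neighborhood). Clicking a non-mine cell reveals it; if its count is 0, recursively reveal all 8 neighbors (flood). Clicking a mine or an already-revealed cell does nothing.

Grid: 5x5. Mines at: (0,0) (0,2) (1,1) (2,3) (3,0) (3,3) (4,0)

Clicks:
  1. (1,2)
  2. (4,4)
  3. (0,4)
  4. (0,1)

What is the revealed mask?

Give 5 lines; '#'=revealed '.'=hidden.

Click 1 (1,2) count=3: revealed 1 new [(1,2)] -> total=1
Click 2 (4,4) count=1: revealed 1 new [(4,4)] -> total=2
Click 3 (0,4) count=0: revealed 4 new [(0,3) (0,4) (1,3) (1,4)] -> total=6
Click 4 (0,1) count=3: revealed 1 new [(0,1)] -> total=7

Answer: .#.##
..###
.....
.....
....#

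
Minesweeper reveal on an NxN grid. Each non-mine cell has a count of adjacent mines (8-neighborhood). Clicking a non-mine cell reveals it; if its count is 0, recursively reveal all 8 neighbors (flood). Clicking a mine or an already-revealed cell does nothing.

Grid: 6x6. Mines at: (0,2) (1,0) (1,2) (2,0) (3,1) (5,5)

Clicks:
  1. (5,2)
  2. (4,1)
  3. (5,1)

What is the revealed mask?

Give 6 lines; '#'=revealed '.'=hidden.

Answer: ...###
...###
..####
..####
######
#####.

Derivation:
Click 1 (5,2) count=0: revealed 25 new [(0,3) (0,4) (0,5) (1,3) (1,4) (1,5) (2,2) (2,3) (2,4) (2,5) (3,2) (3,3) (3,4) (3,5) (4,0) (4,1) (4,2) (4,3) (4,4) (4,5) (5,0) (5,1) (5,2) (5,3) (5,4)] -> total=25
Click 2 (4,1) count=1: revealed 0 new [(none)] -> total=25
Click 3 (5,1) count=0: revealed 0 new [(none)] -> total=25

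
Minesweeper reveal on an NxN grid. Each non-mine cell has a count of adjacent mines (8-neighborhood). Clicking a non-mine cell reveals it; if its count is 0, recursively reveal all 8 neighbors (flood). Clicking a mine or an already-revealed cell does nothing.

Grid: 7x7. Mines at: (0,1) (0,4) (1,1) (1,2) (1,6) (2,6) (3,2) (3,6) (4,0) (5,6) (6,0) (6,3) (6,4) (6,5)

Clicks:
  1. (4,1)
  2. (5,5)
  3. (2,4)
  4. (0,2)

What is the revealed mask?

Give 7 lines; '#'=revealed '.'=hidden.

Answer: ..#....
...###.
...###.
...###.
.#.###.
...###.
.......

Derivation:
Click 1 (4,1) count=2: revealed 1 new [(4,1)] -> total=1
Click 2 (5,5) count=3: revealed 1 new [(5,5)] -> total=2
Click 3 (2,4) count=0: revealed 14 new [(1,3) (1,4) (1,5) (2,3) (2,4) (2,5) (3,3) (3,4) (3,5) (4,3) (4,4) (4,5) (5,3) (5,4)] -> total=16
Click 4 (0,2) count=3: revealed 1 new [(0,2)] -> total=17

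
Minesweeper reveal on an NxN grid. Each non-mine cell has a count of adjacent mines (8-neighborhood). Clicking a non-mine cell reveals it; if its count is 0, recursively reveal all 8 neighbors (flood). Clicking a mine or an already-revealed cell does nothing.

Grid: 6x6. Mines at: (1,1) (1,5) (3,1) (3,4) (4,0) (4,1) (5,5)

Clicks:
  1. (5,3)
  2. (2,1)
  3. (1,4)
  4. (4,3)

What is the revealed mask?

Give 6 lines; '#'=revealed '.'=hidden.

Click 1 (5,3) count=0: revealed 6 new [(4,2) (4,3) (4,4) (5,2) (5,3) (5,4)] -> total=6
Click 2 (2,1) count=2: revealed 1 new [(2,1)] -> total=7
Click 3 (1,4) count=1: revealed 1 new [(1,4)] -> total=8
Click 4 (4,3) count=1: revealed 0 new [(none)] -> total=8

Answer: ......
....#.
.#....
......
..###.
..###.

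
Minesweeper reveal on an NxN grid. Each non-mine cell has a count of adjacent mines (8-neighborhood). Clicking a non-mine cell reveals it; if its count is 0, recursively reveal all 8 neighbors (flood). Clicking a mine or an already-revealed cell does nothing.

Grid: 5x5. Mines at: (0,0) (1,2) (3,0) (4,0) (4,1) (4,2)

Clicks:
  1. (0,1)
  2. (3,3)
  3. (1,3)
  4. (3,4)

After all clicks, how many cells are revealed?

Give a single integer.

Click 1 (0,1) count=2: revealed 1 new [(0,1)] -> total=1
Click 2 (3,3) count=1: revealed 1 new [(3,3)] -> total=2
Click 3 (1,3) count=1: revealed 1 new [(1,3)] -> total=3
Click 4 (3,4) count=0: revealed 8 new [(0,3) (0,4) (1,4) (2,3) (2,4) (3,4) (4,3) (4,4)] -> total=11

Answer: 11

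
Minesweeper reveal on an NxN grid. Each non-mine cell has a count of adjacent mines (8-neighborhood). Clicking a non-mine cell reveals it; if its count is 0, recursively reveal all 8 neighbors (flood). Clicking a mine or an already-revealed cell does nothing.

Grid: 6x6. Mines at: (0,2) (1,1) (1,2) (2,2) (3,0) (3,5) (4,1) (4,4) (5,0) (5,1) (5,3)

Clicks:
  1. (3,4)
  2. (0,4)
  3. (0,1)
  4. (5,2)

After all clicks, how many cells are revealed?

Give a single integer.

Answer: 12

Derivation:
Click 1 (3,4) count=2: revealed 1 new [(3,4)] -> total=1
Click 2 (0,4) count=0: revealed 9 new [(0,3) (0,4) (0,5) (1,3) (1,4) (1,5) (2,3) (2,4) (2,5)] -> total=10
Click 3 (0,1) count=3: revealed 1 new [(0,1)] -> total=11
Click 4 (5,2) count=3: revealed 1 new [(5,2)] -> total=12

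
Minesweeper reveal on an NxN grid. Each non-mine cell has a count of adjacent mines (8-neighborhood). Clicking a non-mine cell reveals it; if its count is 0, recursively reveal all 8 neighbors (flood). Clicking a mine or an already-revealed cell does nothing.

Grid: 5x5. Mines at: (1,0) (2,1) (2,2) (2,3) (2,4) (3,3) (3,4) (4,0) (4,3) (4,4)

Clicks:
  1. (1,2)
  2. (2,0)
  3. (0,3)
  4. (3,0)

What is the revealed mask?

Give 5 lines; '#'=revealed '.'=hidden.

Click 1 (1,2) count=3: revealed 1 new [(1,2)] -> total=1
Click 2 (2,0) count=2: revealed 1 new [(2,0)] -> total=2
Click 3 (0,3) count=0: revealed 7 new [(0,1) (0,2) (0,3) (0,4) (1,1) (1,3) (1,4)] -> total=9
Click 4 (3,0) count=2: revealed 1 new [(3,0)] -> total=10

Answer: .####
.####
#....
#....
.....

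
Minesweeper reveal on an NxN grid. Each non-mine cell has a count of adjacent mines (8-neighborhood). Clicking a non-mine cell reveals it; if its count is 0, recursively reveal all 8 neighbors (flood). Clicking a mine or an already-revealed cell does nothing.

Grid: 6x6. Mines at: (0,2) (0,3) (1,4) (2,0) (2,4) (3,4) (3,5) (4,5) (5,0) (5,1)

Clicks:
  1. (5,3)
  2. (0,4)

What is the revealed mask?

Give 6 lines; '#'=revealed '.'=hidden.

Click 1 (5,3) count=0: revealed 6 new [(4,2) (4,3) (4,4) (5,2) (5,3) (5,4)] -> total=6
Click 2 (0,4) count=2: revealed 1 new [(0,4)] -> total=7

Answer: ....#.
......
......
......
..###.
..###.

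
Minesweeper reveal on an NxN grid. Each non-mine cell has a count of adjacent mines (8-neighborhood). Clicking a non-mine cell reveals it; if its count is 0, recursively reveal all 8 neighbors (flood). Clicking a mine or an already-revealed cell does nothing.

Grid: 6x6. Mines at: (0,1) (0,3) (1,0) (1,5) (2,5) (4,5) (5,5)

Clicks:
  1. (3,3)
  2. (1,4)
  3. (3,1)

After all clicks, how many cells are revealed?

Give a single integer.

Answer: 24

Derivation:
Click 1 (3,3) count=0: revealed 24 new [(1,1) (1,2) (1,3) (1,4) (2,0) (2,1) (2,2) (2,3) (2,4) (3,0) (3,1) (3,2) (3,3) (3,4) (4,0) (4,1) (4,2) (4,3) (4,4) (5,0) (5,1) (5,2) (5,3) (5,4)] -> total=24
Click 2 (1,4) count=3: revealed 0 new [(none)] -> total=24
Click 3 (3,1) count=0: revealed 0 new [(none)] -> total=24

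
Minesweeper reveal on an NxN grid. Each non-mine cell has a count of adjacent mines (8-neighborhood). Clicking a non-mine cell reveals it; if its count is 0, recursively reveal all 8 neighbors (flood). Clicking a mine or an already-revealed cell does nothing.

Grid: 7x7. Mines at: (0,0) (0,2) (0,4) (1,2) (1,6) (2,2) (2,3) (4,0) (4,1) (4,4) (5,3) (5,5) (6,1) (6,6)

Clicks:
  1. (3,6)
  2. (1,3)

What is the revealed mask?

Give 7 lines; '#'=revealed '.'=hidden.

Click 1 (3,6) count=0: revealed 6 new [(2,5) (2,6) (3,5) (3,6) (4,5) (4,6)] -> total=6
Click 2 (1,3) count=5: revealed 1 new [(1,3)] -> total=7

Answer: .......
...#...
.....##
.....##
.....##
.......
.......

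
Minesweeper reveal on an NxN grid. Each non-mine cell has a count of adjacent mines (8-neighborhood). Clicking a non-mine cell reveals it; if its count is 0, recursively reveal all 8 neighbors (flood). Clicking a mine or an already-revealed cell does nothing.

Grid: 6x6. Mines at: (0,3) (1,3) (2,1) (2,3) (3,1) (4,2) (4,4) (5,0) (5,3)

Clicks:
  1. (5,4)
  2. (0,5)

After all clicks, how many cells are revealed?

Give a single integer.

Answer: 9

Derivation:
Click 1 (5,4) count=2: revealed 1 new [(5,4)] -> total=1
Click 2 (0,5) count=0: revealed 8 new [(0,4) (0,5) (1,4) (1,5) (2,4) (2,5) (3,4) (3,5)] -> total=9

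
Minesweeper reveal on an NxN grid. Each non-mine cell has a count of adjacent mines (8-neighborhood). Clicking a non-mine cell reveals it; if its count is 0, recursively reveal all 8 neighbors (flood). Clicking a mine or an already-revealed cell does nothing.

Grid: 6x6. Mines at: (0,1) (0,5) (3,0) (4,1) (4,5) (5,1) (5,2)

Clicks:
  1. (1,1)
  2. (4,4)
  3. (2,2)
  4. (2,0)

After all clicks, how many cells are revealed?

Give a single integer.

Click 1 (1,1) count=1: revealed 1 new [(1,1)] -> total=1
Click 2 (4,4) count=1: revealed 1 new [(4,4)] -> total=2
Click 3 (2,2) count=0: revealed 19 new [(0,2) (0,3) (0,4) (1,2) (1,3) (1,4) (1,5) (2,1) (2,2) (2,3) (2,4) (2,5) (3,1) (3,2) (3,3) (3,4) (3,5) (4,2) (4,3)] -> total=21
Click 4 (2,0) count=1: revealed 1 new [(2,0)] -> total=22

Answer: 22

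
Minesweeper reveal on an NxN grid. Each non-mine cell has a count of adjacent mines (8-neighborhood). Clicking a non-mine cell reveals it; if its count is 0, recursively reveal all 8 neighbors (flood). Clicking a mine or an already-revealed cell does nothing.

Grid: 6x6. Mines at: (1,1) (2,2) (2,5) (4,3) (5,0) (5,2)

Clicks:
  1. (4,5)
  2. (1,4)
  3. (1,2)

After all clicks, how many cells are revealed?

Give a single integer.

Click 1 (4,5) count=0: revealed 6 new [(3,4) (3,5) (4,4) (4,5) (5,4) (5,5)] -> total=6
Click 2 (1,4) count=1: revealed 1 new [(1,4)] -> total=7
Click 3 (1,2) count=2: revealed 1 new [(1,2)] -> total=8

Answer: 8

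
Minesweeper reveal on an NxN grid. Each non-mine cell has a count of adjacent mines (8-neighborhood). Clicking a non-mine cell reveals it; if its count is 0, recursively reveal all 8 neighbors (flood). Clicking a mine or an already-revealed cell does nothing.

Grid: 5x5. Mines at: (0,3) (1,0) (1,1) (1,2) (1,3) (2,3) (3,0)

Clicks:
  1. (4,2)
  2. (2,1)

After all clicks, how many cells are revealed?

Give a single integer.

Answer: 9

Derivation:
Click 1 (4,2) count=0: revealed 8 new [(3,1) (3,2) (3,3) (3,4) (4,1) (4,2) (4,3) (4,4)] -> total=8
Click 2 (2,1) count=4: revealed 1 new [(2,1)] -> total=9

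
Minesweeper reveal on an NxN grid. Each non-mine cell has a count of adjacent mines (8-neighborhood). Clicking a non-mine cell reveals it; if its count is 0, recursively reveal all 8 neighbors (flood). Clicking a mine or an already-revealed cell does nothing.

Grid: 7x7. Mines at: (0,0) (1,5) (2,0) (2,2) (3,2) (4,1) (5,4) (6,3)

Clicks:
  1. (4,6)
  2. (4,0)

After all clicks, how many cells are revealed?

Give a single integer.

Click 1 (4,6) count=0: revealed 16 new [(2,3) (2,4) (2,5) (2,6) (3,3) (3,4) (3,5) (3,6) (4,3) (4,4) (4,5) (4,6) (5,5) (5,6) (6,5) (6,6)] -> total=16
Click 2 (4,0) count=1: revealed 1 new [(4,0)] -> total=17

Answer: 17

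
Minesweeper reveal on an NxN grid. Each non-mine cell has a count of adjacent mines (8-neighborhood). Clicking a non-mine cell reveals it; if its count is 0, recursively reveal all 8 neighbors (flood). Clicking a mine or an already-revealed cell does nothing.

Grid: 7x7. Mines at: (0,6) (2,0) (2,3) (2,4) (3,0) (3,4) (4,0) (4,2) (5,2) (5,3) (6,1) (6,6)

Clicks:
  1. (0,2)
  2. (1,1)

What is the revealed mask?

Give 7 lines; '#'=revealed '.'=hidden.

Answer: ######.
######.
.......
.......
.......
.......
.......

Derivation:
Click 1 (0,2) count=0: revealed 12 new [(0,0) (0,1) (0,2) (0,3) (0,4) (0,5) (1,0) (1,1) (1,2) (1,3) (1,4) (1,5)] -> total=12
Click 2 (1,1) count=1: revealed 0 new [(none)] -> total=12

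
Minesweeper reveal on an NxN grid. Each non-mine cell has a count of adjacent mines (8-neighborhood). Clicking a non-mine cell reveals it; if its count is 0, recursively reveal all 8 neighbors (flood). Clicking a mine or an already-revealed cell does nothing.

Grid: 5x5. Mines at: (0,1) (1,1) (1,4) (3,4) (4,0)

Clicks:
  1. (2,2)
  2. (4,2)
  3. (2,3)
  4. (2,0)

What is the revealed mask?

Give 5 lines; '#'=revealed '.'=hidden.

Click 1 (2,2) count=1: revealed 1 new [(2,2)] -> total=1
Click 2 (4,2) count=0: revealed 8 new [(2,1) (2,3) (3,1) (3,2) (3,3) (4,1) (4,2) (4,3)] -> total=9
Click 3 (2,3) count=2: revealed 0 new [(none)] -> total=9
Click 4 (2,0) count=1: revealed 1 new [(2,0)] -> total=10

Answer: .....
.....
####.
.###.
.###.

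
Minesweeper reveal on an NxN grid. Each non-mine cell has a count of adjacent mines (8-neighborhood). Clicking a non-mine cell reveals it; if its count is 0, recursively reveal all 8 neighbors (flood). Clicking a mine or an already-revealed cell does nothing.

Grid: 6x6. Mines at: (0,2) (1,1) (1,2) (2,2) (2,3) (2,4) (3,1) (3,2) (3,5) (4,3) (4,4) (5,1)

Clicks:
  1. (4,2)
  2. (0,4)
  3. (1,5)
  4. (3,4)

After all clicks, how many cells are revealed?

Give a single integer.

Answer: 8

Derivation:
Click 1 (4,2) count=4: revealed 1 new [(4,2)] -> total=1
Click 2 (0,4) count=0: revealed 6 new [(0,3) (0,4) (0,5) (1,3) (1,4) (1,5)] -> total=7
Click 3 (1,5) count=1: revealed 0 new [(none)] -> total=7
Click 4 (3,4) count=5: revealed 1 new [(3,4)] -> total=8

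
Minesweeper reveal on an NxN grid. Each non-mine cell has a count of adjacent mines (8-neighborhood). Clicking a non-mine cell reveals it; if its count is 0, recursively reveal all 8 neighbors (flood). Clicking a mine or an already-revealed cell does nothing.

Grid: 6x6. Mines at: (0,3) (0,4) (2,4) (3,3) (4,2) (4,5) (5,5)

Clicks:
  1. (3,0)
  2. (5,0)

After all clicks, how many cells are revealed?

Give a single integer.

Click 1 (3,0) count=0: revealed 16 new [(0,0) (0,1) (0,2) (1,0) (1,1) (1,2) (2,0) (2,1) (2,2) (3,0) (3,1) (3,2) (4,0) (4,1) (5,0) (5,1)] -> total=16
Click 2 (5,0) count=0: revealed 0 new [(none)] -> total=16

Answer: 16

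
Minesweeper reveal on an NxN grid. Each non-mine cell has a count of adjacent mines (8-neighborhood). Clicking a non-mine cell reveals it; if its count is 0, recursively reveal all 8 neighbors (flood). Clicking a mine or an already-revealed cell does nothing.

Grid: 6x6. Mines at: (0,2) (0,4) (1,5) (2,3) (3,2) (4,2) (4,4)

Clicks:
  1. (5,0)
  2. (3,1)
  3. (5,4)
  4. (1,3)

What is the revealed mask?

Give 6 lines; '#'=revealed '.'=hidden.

Answer: ##....
##.#..
##....
##....
##....
##..#.

Derivation:
Click 1 (5,0) count=0: revealed 12 new [(0,0) (0,1) (1,0) (1,1) (2,0) (2,1) (3,0) (3,1) (4,0) (4,1) (5,0) (5,1)] -> total=12
Click 2 (3,1) count=2: revealed 0 new [(none)] -> total=12
Click 3 (5,4) count=1: revealed 1 new [(5,4)] -> total=13
Click 4 (1,3) count=3: revealed 1 new [(1,3)] -> total=14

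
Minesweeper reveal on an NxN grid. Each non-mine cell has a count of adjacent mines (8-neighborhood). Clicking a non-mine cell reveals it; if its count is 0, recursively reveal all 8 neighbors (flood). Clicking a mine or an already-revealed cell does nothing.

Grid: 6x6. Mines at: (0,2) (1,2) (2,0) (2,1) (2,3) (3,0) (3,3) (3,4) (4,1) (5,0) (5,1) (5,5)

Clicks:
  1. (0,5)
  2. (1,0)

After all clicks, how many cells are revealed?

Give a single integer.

Click 1 (0,5) count=0: revealed 8 new [(0,3) (0,4) (0,5) (1,3) (1,4) (1,5) (2,4) (2,5)] -> total=8
Click 2 (1,0) count=2: revealed 1 new [(1,0)] -> total=9

Answer: 9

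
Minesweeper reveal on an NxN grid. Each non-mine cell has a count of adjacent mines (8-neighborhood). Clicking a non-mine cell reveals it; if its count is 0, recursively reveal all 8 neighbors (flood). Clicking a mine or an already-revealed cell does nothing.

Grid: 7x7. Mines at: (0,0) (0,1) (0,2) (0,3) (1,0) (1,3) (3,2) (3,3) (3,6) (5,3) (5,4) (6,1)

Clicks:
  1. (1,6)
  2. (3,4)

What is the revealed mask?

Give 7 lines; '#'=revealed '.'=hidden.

Click 1 (1,6) count=0: revealed 9 new [(0,4) (0,5) (0,6) (1,4) (1,5) (1,6) (2,4) (2,5) (2,6)] -> total=9
Click 2 (3,4) count=1: revealed 1 new [(3,4)] -> total=10

Answer: ....###
....###
....###
....#..
.......
.......
.......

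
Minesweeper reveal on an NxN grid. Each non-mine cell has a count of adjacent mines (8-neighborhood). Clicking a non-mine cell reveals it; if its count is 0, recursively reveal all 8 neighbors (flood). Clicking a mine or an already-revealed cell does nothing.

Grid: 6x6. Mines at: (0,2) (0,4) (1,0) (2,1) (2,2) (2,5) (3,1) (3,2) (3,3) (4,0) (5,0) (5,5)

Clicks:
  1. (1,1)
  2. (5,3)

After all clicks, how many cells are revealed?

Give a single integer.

Click 1 (1,1) count=4: revealed 1 new [(1,1)] -> total=1
Click 2 (5,3) count=0: revealed 8 new [(4,1) (4,2) (4,3) (4,4) (5,1) (5,2) (5,3) (5,4)] -> total=9

Answer: 9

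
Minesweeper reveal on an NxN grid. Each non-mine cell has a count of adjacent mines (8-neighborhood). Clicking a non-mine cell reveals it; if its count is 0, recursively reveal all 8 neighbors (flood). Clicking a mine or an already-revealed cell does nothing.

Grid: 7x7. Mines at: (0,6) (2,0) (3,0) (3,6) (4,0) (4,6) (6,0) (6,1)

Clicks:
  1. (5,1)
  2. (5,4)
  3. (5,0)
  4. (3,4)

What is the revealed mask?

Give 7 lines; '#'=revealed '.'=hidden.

Click 1 (5,1) count=3: revealed 1 new [(5,1)] -> total=1
Click 2 (5,4) count=0: revealed 37 new [(0,0) (0,1) (0,2) (0,3) (0,4) (0,5) (1,0) (1,1) (1,2) (1,3) (1,4) (1,5) (2,1) (2,2) (2,3) (2,4) (2,5) (3,1) (3,2) (3,3) (3,4) (3,5) (4,1) (4,2) (4,3) (4,4) (4,5) (5,2) (5,3) (5,4) (5,5) (5,6) (6,2) (6,3) (6,4) (6,5) (6,6)] -> total=38
Click 3 (5,0) count=3: revealed 1 new [(5,0)] -> total=39
Click 4 (3,4) count=0: revealed 0 new [(none)] -> total=39

Answer: ######.
######.
.#####.
.#####.
.#####.
#######
..#####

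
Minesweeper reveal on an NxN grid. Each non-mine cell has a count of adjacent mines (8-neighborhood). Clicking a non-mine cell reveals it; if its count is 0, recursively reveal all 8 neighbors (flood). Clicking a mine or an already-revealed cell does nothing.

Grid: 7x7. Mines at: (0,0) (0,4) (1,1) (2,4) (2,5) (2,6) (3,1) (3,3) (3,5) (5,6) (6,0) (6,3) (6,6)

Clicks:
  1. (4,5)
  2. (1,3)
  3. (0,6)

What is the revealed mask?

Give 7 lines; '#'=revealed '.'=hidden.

Click 1 (4,5) count=2: revealed 1 new [(4,5)] -> total=1
Click 2 (1,3) count=2: revealed 1 new [(1,3)] -> total=2
Click 3 (0,6) count=0: revealed 4 new [(0,5) (0,6) (1,5) (1,6)] -> total=6

Answer: .....##
...#.##
.......
.......
.....#.
.......
.......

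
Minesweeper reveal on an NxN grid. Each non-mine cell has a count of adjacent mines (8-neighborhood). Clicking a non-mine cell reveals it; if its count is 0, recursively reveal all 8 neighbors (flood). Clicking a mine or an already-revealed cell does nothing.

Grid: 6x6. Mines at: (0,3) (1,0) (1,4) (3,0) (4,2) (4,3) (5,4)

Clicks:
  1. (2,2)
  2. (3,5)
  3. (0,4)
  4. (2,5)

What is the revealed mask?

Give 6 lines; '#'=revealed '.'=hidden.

Click 1 (2,2) count=0: revealed 9 new [(1,1) (1,2) (1,3) (2,1) (2,2) (2,3) (3,1) (3,2) (3,3)] -> total=9
Click 2 (3,5) count=0: revealed 6 new [(2,4) (2,5) (3,4) (3,5) (4,4) (4,5)] -> total=15
Click 3 (0,4) count=2: revealed 1 new [(0,4)] -> total=16
Click 4 (2,5) count=1: revealed 0 new [(none)] -> total=16

Answer: ....#.
.###..
.#####
.#####
....##
......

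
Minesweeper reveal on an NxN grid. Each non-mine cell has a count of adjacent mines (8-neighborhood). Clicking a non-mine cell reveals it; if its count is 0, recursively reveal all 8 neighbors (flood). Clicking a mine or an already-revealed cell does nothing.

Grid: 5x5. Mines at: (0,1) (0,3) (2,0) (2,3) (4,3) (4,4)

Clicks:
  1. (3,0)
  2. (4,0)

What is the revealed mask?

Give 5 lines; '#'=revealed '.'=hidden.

Click 1 (3,0) count=1: revealed 1 new [(3,0)] -> total=1
Click 2 (4,0) count=0: revealed 5 new [(3,1) (3,2) (4,0) (4,1) (4,2)] -> total=6

Answer: .....
.....
.....
###..
###..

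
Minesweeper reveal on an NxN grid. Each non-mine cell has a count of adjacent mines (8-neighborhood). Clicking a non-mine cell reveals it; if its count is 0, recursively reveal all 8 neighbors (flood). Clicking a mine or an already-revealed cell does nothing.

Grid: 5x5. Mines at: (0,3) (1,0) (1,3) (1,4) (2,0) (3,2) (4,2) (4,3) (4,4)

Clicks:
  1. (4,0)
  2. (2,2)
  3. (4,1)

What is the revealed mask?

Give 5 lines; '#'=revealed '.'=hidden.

Click 1 (4,0) count=0: revealed 4 new [(3,0) (3,1) (4,0) (4,1)] -> total=4
Click 2 (2,2) count=2: revealed 1 new [(2,2)] -> total=5
Click 3 (4,1) count=2: revealed 0 new [(none)] -> total=5

Answer: .....
.....
..#..
##...
##...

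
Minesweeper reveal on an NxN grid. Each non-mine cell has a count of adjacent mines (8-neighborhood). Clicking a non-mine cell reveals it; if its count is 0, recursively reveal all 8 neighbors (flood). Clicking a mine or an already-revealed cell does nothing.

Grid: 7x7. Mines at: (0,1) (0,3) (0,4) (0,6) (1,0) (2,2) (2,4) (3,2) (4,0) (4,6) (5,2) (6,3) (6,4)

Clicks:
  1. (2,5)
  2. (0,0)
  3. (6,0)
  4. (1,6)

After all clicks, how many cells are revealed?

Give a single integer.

Click 1 (2,5) count=1: revealed 1 new [(2,5)] -> total=1
Click 2 (0,0) count=2: revealed 1 new [(0,0)] -> total=2
Click 3 (6,0) count=0: revealed 4 new [(5,0) (5,1) (6,0) (6,1)] -> total=6
Click 4 (1,6) count=1: revealed 1 new [(1,6)] -> total=7

Answer: 7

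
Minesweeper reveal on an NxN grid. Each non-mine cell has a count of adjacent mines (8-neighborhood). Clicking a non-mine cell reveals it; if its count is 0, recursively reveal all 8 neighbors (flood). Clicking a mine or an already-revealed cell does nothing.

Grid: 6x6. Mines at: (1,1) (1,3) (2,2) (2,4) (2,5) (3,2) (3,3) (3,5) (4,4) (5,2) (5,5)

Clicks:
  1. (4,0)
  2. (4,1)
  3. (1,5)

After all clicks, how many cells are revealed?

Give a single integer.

Answer: 9

Derivation:
Click 1 (4,0) count=0: revealed 8 new [(2,0) (2,1) (3,0) (3,1) (4,0) (4,1) (5,0) (5,1)] -> total=8
Click 2 (4,1) count=2: revealed 0 new [(none)] -> total=8
Click 3 (1,5) count=2: revealed 1 new [(1,5)] -> total=9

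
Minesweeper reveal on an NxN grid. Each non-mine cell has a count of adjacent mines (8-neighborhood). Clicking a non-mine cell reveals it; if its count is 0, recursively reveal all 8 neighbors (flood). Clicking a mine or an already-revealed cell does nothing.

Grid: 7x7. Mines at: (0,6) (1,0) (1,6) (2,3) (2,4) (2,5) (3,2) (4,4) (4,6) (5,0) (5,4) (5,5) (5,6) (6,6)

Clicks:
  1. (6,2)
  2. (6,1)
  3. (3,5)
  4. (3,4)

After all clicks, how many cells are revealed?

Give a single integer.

Click 1 (6,2) count=0: revealed 9 new [(4,1) (4,2) (4,3) (5,1) (5,2) (5,3) (6,1) (6,2) (6,3)] -> total=9
Click 2 (6,1) count=1: revealed 0 new [(none)] -> total=9
Click 3 (3,5) count=4: revealed 1 new [(3,5)] -> total=10
Click 4 (3,4) count=4: revealed 1 new [(3,4)] -> total=11

Answer: 11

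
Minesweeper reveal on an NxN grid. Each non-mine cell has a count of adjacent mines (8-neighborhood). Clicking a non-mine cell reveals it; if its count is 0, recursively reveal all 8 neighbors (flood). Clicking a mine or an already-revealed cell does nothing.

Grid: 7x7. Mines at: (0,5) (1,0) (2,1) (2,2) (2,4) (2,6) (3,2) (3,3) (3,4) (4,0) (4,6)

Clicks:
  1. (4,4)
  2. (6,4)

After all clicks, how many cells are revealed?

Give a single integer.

Click 1 (4,4) count=2: revealed 1 new [(4,4)] -> total=1
Click 2 (6,4) count=0: revealed 18 new [(4,1) (4,2) (4,3) (4,5) (5,0) (5,1) (5,2) (5,3) (5,4) (5,5) (5,6) (6,0) (6,1) (6,2) (6,3) (6,4) (6,5) (6,6)] -> total=19

Answer: 19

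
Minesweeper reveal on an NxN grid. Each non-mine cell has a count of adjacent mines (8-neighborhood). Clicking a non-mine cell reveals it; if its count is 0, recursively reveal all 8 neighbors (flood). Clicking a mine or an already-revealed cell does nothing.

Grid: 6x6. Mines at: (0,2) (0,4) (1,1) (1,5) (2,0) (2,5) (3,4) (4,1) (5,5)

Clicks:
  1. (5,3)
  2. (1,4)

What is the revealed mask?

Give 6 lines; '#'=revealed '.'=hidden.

Answer: ......
....#.
......
......
..###.
..###.

Derivation:
Click 1 (5,3) count=0: revealed 6 new [(4,2) (4,3) (4,4) (5,2) (5,3) (5,4)] -> total=6
Click 2 (1,4) count=3: revealed 1 new [(1,4)] -> total=7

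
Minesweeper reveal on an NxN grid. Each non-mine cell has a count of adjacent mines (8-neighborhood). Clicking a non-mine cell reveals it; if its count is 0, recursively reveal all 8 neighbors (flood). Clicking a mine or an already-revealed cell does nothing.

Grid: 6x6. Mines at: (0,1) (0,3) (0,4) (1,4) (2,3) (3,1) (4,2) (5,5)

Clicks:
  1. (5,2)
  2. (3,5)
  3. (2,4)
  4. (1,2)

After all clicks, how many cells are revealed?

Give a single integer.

Answer: 8

Derivation:
Click 1 (5,2) count=1: revealed 1 new [(5,2)] -> total=1
Click 2 (3,5) count=0: revealed 6 new [(2,4) (2,5) (3,4) (3,5) (4,4) (4,5)] -> total=7
Click 3 (2,4) count=2: revealed 0 new [(none)] -> total=7
Click 4 (1,2) count=3: revealed 1 new [(1,2)] -> total=8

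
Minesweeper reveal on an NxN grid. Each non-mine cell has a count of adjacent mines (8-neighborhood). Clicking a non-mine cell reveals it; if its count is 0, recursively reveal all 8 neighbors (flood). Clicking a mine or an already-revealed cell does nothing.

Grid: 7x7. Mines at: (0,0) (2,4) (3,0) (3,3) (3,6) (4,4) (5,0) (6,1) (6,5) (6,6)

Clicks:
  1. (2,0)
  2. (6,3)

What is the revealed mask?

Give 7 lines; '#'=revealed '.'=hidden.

Answer: .......
.......
#......
.......
.......
..###..
..###..

Derivation:
Click 1 (2,0) count=1: revealed 1 new [(2,0)] -> total=1
Click 2 (6,3) count=0: revealed 6 new [(5,2) (5,3) (5,4) (6,2) (6,3) (6,4)] -> total=7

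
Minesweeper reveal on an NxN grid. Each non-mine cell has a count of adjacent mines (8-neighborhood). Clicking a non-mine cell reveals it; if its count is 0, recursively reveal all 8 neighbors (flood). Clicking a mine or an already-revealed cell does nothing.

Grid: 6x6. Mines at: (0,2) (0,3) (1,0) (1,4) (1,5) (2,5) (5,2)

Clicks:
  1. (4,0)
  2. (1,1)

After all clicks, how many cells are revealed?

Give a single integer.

Click 1 (4,0) count=0: revealed 25 new [(1,1) (1,2) (1,3) (2,0) (2,1) (2,2) (2,3) (2,4) (3,0) (3,1) (3,2) (3,3) (3,4) (3,5) (4,0) (4,1) (4,2) (4,3) (4,4) (4,5) (5,0) (5,1) (5,3) (5,4) (5,5)] -> total=25
Click 2 (1,1) count=2: revealed 0 new [(none)] -> total=25

Answer: 25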